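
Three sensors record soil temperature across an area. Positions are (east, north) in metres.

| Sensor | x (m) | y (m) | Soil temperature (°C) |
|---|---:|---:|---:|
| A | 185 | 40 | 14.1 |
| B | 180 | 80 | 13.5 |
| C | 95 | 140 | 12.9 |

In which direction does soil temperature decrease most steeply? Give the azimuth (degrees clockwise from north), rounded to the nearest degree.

014°

Differences from A: to B (Δx, Δy, Δh) = (-5, 40, -0.6); to C = (-90, 100, -1.2).
Determinant of the coordinate differences = (-5)·100 − (-90)·40 = 3100.
∂T/∂x = [(-0.6)·100 − (-1.2)·40] / 3100 = -0.003871
∂T/∂y = [(-5)·(-1.2) − (-90)·(-0.6)] / 3100 = -0.01548
Steepest decrease is along −∇f: components (+0.003871 E, +0.01548 N).
Azimuth = atan2(+0.003871, +0.01548) = 14.0° ≈ 014°.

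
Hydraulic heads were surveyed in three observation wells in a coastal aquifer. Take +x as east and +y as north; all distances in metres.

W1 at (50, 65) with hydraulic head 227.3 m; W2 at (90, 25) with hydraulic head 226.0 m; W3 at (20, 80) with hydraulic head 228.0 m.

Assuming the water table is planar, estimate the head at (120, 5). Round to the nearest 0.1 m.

225.2 m

Taking W1 as reference: W2−W1 = (40, -40, -1.3); W3−W1 = (-30, 15, +0.7).
Determinant of the coordinate differences = 40·15 − (-30)·(-40) = -600.
∂h/∂x = [(-1.3)·15 − (+0.7)·(-40)] / -600 = -0.01417
∂h/∂y = [40·(+0.7) − (-30)·(-1.3)] / -600 = +0.01833
h(120, 5) = 227.3 + (-0.01417)·(70) + (+0.01833)·(-60) = 227.3 -0.992 -1.100 = 225.208 m.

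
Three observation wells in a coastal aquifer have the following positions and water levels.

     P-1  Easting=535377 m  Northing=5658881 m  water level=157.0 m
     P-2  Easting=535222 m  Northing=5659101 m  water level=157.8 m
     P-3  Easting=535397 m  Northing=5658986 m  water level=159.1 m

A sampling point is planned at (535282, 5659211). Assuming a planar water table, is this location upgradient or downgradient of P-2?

upgradient

Differences from P-1: to P-2 (Δx, Δy, Δh) = (-155, 220, +0.8); to P-3 = (20, 105, +2.1).
Solve a·Δx + b·Δy = Δh: det = (-155)·105 − 20·220 = -20675.
∂h/∂x = [(+0.8)·105 − (+2.1)·220] / -20675 = +0.01828
∂h/∂y = [(-155)·(+2.1) − 20·(+0.8)] / -20675 = +0.01652
Head at (535282, 5659211) = 157.0 + (+0.01828)·(-95) + (+0.01652)·(330) = 160.71 m.
That is higher than the 157.8 m at P-2, so the point is upgradient.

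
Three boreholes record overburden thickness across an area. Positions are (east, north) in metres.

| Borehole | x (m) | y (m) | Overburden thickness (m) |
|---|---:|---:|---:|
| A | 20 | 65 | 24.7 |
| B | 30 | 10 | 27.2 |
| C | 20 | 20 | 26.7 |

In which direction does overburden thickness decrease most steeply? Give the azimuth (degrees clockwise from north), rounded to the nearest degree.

353°

With d = a·x + b·y + c and A as origin, the differences give:
  10·a + (-55)·b = +2.5
  0·a + (-45)·b = +2.0
Eliminate b (×(-45) and ×(-55), subtract): -450·a = -2.50 → a = ∂d/∂x = +0.005556
Back-substitute: b = ∂d/∂y = -0.04444.
Steepest decrease is along −∇f: components (-0.005556 E, +0.04444 N).
Azimuth = atan2(-0.005556, +0.04444) = 352.9° ≈ 353°.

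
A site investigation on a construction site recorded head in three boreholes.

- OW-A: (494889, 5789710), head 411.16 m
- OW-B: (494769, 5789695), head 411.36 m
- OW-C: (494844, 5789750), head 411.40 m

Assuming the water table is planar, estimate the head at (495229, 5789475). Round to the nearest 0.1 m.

Taking OW-A as reference: OW-B−OW-A = (-120, -15, +0.20); OW-C−OW-A = (-45, 40, +0.24).
Solve a·Δx + b·Δy = Δh: det = (-120)·40 − (-45)·(-15) = -5475.
∂h/∂x = [(+0.20)·40 − (+0.24)·(-15)] / -5475 = -0.002119
∂h/∂y = [(-120)·(+0.24) − (-45)·(+0.20)] / -5475 = +0.003616
h(495229, 5789475) = 411.16 + (-0.002119)·(340) + (+0.003616)·(-235) = 411.16 -0.720 -0.850 = 409.590 m.

409.6 m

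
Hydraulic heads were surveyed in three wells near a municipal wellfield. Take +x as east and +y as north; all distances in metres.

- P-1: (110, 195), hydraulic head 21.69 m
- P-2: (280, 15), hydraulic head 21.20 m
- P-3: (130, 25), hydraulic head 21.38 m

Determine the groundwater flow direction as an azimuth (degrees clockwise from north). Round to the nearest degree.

147°

Three-point gradient (reference P-1): Δ to P-2 = (170, -180, -0.49), Δ to P-3 = (20, -170, -0.31).
∂h/∂x = -0.001087, ∂h/∂y = +0.001696 (det = -25300).
Flow direction (−∇h) has components (+0.001087 E, -0.001696 N).
Azimuth = atan2(E, N) = atan2(+0.001087, -0.001696) = 147.3° ≈ 147°.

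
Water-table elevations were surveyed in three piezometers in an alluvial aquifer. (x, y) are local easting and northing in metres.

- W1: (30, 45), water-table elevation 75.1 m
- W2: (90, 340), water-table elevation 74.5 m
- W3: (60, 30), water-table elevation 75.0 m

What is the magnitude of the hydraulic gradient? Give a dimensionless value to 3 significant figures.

Differences from W1: to W2 (Δx, Δy, Δh) = (60, 295, -0.6); to W3 = (30, -15, -0.1).
Determinant of the coordinate differences = 60·(-15) − 30·295 = -9750.
∂h/∂x = [(-0.6)·(-15) − (-0.1)·295] / -9750 = -0.003949
∂h/∂y = [60·(-0.1) − 30·(-0.6)] / -9750 = -0.001231
|∇h| = √(-0.003949² + -0.001231²) = 0.004136

0.00414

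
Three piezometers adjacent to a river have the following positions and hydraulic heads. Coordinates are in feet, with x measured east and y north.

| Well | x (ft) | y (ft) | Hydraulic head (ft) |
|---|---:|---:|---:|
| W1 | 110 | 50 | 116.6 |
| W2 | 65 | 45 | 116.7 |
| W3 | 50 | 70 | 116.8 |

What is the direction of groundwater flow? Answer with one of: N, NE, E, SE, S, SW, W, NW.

SE

Taking W1 as reference: W2−W1 = (-45, -5, +0.1); W3−W1 = (-60, 20, +0.2).
Solve a·Δx + b·Δy = Δh: det = (-45)·20 − (-60)·(-5) = -1200.
∂h/∂x = [(+0.1)·20 − (+0.2)·(-5)] / -1200 = -0.002500
∂h/∂y = [(-45)·(+0.2) − (-60)·(+0.1)] / -1200 = +0.002500
Flow = −∇h = (+0.002500 east, -0.002500 north), which points southeast.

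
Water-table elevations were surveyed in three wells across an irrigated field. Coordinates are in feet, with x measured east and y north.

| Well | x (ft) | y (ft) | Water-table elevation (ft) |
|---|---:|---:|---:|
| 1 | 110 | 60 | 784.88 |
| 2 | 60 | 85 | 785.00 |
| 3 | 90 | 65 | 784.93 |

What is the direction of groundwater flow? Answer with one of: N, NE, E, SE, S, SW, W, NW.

E

With h = a·x + b·y + c and 1 as origin, the differences give:
  (-50)·a + 25·b = +0.12
  (-20)·a + 5·b = +0.05
Eliminate b (×5 and ×25, subtract): 250·a = -0.650 → a = ∂h/∂x = -0.002600
Back-substitute: b = ∂h/∂y = -0.0004000.
Flow = −∇h = (+0.002600 east, +0.0004000 north), which points east.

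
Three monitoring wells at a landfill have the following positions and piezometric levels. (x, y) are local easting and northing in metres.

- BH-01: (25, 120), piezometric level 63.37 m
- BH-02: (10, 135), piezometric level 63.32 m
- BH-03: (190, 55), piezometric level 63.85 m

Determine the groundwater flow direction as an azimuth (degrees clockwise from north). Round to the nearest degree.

285°

Taking BH-01 as reference: BH-02−BH-01 = (-15, 15, -0.05); BH-03−BH-01 = (165, -65, +0.48).
Solve a·Δx + b·Δy = Δh: det = (-15)·(-65) − 165·15 = -1500.
∂h/∂x = [(-0.05)·(-65) − (+0.48)·15] / -1500 = +0.002633
∂h/∂y = [(-15)·(+0.48) − 165·(-0.05)] / -1500 = -0.0007000
Flow direction (−∇h) has components (-0.002633 E, +0.0007000 N).
Azimuth = atan2(E, N) = atan2(-0.002633, +0.0007000) = 284.9° ≈ 285°.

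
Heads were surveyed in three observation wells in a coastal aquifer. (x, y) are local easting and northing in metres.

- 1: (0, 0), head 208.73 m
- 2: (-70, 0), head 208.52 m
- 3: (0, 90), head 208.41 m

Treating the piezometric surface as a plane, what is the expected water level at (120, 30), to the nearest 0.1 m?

∂h/∂x = (208.52 − 208.73) / (-70 − 0) = +0.003000
∂h/∂y = (208.41 − 208.73) / (90 − 0) = -0.003556
h(120, 30) = 208.73 + (+0.003000)·(120) + (-0.003556)·(30) = 208.73 +0.360 -0.107 = 208.983 m.

209.0 m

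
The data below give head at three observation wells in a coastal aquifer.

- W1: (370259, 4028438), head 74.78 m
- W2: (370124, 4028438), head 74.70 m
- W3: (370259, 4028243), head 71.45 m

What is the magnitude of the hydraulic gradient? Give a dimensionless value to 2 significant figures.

0.017

∂h/∂x = (74.70 − 74.78) / (370124 − 370259) = +0.0005926
∂h/∂y = (71.45 − 74.78) / (4028243 − 4028438) = +0.01708
|∇h| = √(0.0005926² + 0.01708²) = 0.01709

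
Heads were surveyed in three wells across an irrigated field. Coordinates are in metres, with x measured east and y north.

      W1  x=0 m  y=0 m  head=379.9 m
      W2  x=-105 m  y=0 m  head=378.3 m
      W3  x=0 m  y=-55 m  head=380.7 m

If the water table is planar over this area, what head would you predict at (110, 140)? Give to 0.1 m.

379.5 m

∂h/∂x = (378.3 − 379.9) / (-105 − 0) = +0.01524
∂h/∂y = (380.7 − 379.9) / (-55 − 0) = -0.01455
h(110, 140) = 379.9 + (+0.01524)·(110) + (-0.01455)·(140) = 379.9 +1.676 -2.036 = 379.540 m.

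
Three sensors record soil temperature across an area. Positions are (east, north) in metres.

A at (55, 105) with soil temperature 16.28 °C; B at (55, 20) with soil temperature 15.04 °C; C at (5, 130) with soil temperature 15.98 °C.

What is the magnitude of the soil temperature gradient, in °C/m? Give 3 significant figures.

Taking A as reference: B−A = (0, -85, -1.24); C−A = (-50, 25, -0.30).
Solve a·Δx + b·Δy = ΔT: det = 0·25 − (-50)·(-85) = -4250.
∂T/∂x = [(-1.24)·25 − (-0.30)·(-85)] / -4250 = +0.01329
∂T/∂y = [0·(-0.30) − (-50)·(-1.24)] / -4250 = +0.01459
|∇f| = √(0.01329² + 0.01459²) = 0.01974 °C/m

0.0197 °C/m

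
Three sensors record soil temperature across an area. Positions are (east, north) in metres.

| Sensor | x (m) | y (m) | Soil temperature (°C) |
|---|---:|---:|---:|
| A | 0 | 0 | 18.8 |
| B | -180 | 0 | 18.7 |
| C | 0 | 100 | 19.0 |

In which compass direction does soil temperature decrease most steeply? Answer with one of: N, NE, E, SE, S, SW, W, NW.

S

∂T/∂x = (18.7 − 18.8) / (-180 − 0) = +0.0005556
∂T/∂y = (19.0 − 18.8) / (100 − 0) = +0.002000
Steepest decrease is along −∇f = (-0.0005556 E, -0.002000 N) → south.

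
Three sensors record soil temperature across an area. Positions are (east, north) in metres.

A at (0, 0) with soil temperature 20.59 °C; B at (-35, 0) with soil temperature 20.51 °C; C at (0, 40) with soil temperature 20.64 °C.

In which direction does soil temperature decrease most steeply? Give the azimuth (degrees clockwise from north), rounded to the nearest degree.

∂T/∂x = (20.51 − 20.59) / (-35 − 0) = +0.002286
∂T/∂y = (20.64 − 20.59) / (40 − 0) = +0.001250
Steepest decrease is along −∇f: components (-0.002286 E, -0.001250 N).
Azimuth = atan2(-0.002286, -0.001250) = 241.3° ≈ 241°.

241°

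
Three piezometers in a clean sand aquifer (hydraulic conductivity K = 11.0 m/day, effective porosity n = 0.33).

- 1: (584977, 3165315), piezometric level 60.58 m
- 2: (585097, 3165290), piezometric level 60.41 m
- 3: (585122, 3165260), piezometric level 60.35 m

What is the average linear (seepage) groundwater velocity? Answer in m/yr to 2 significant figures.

Differences from 1: to 2 (Δx, Δy, Δh) = (120, -25, -0.17); to 3 = (145, -55, -0.23).
Determinant of the coordinate differences = 120·(-55) − 145·(-25) = -2975.
∂h/∂x = [(-0.17)·(-55) − (-0.23)·(-25)] / -2975 = -0.001210
∂h/∂y = [120·(-0.23) − 145·(-0.17)] / -2975 = +0.0009916
|∇h| = √(-0.001210² + 0.0009916²) = 0.001564
Seepage velocity v = K·i/n = 11.0 × 0.001564 / 0.33 = 0.05213 m/day = 19.04 m/yr.

19 m/yr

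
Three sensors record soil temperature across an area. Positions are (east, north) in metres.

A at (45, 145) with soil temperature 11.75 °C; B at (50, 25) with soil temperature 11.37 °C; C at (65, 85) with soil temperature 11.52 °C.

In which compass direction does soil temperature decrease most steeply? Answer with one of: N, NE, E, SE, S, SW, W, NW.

Differences from A: to B (Δx, Δy, Δh) = (5, -120, -0.38); to C = (20, -60, -0.23).
Determinant of the coordinate differences = 5·(-60) − 20·(-120) = 2100.
∂T/∂x = [(-0.38)·(-60) − (-0.23)·(-120)] / 2100 = -0.002286
∂T/∂y = [5·(-0.23) − 20·(-0.38)] / 2100 = +0.003071
Steepest decrease is along −∇f = (+0.002286 E, -0.003071 N) → southeast.

SE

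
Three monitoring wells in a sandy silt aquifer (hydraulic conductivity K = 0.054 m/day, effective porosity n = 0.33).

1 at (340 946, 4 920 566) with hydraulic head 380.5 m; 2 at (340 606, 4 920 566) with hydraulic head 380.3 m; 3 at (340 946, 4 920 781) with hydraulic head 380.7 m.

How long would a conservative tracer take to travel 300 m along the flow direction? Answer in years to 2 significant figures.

∂h/∂x = (380.3 − 380.5) / (340606 − 340946) = +0.0005882
∂h/∂y = (380.7 − 380.5) / (4920781 − 4920566) = +0.0009302
|∇h| = √(0.0005882² + 0.0009302²) = 0.001101
Seepage velocity v = K·i/n = 0.054 × 0.001101 / 0.33 = 0.0001802 m/day.
t = 300 / 0.0001802 = 1.665e+06 days = 4.56e+03 years.

4600 years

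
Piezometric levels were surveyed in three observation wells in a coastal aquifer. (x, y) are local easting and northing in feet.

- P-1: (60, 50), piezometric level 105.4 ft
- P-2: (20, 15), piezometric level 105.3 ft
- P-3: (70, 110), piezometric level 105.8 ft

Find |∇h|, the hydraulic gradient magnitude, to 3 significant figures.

Taking P-1 as reference: P-2−P-1 = (-40, -35, -0.1); P-3−P-1 = (10, 60, +0.4).
Solve a·Δx + b·Δy = Δh: det = (-40)·60 − 10·(-35) = -2050.
∂h/∂x = [(-0.1)·60 − (+0.4)·(-35)] / -2050 = -0.003902
∂h/∂y = [(-40)·(+0.4) − 10·(-0.1)] / -2050 = +0.007317
|∇h| = √(-0.003902² + 0.007317²) = 0.008292

0.00829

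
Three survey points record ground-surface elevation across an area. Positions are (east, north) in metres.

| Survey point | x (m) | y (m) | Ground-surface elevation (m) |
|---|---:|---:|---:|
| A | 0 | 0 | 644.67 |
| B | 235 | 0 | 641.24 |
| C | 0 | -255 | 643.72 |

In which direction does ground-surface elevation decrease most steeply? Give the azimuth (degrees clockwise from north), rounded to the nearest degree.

∂z/∂x = (641.24 − 644.67) / (235 − 0) = -0.01460
∂z/∂y = (643.72 − 644.67) / (-255 − 0) = +0.003725
Steepest decrease is along −∇f: components (+0.01460 E, -0.003725 N).
Azimuth = atan2(+0.01460, -0.003725) = 104.3° ≈ 104°.

104°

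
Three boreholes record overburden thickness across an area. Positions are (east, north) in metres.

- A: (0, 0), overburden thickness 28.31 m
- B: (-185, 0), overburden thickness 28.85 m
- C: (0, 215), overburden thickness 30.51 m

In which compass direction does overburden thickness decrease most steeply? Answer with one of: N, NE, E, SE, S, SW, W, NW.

∂d/∂x = (28.85 − 28.31) / (-185 − 0) = -0.002919
∂d/∂y = (30.51 − 28.31) / (215 − 0) = +0.01023
Steepest decrease is along −∇f = (+0.002919 E, -0.01023 N) → south.

S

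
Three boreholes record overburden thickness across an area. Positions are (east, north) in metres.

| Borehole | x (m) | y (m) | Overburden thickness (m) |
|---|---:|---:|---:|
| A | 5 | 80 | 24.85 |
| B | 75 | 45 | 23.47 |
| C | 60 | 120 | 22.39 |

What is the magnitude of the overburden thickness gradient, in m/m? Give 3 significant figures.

With d = a·x + b·y + c and A as origin, the differences give:
  70·a + (-35)·b = -1.38
  55·a + 40·b = -2.46
Eliminate b (×40 and ×(-35), subtract): 4725·a = -141.300 → a = ∂d/∂x = -0.02990
Back-substitute: b = ∂d/∂y = -0.02038.
|∇f| = √(-0.02990² + -0.02038²) = 0.03619 m/m

0.0362 m/m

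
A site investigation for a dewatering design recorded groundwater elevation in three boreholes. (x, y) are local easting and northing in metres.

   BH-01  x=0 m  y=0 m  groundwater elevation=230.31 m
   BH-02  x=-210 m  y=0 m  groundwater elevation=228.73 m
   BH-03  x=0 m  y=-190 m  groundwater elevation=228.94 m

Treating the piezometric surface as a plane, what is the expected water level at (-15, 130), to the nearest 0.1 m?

∂h/∂x = (228.73 − 230.31) / (-210 − 0) = +0.007524
∂h/∂y = (228.94 − 230.31) / (-190 − 0) = +0.007211
h(-15, 130) = 230.31 + (+0.007524)·(-15) + (+0.007211)·(130) = 230.31 -0.113 +0.937 = 231.135 m.

231.1 m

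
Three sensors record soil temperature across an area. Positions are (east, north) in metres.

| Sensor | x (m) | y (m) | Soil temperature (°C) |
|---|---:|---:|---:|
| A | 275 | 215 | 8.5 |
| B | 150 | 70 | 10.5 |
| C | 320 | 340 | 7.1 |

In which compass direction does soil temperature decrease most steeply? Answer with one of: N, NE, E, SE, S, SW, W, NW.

Differences from A: to B (Δx, Δy, Δh) = (-125, -145, +2.0); to C = (45, 125, -1.4).
Solve a·Δx + b·Δy = ΔT: det = (-125)·125 − 45·(-145) = -9100.
∂T/∂x = [(+2.0)·125 − (-1.4)·(-145)] / -9100 = -0.005165
∂T/∂y = [(-125)·(-1.4) − 45·(+2.0)] / -9100 = -0.009341
Steepest decrease is along −∇f = (+0.005165 E, +0.009341 N) → northeast.

NE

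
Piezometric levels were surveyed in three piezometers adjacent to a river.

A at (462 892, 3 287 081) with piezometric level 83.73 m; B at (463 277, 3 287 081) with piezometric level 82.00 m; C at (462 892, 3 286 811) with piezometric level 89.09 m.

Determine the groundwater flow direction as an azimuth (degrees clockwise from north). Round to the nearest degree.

013°

∂h/∂x = (82.00 − 83.73) / (463277 − 462892) = -0.004494
∂h/∂y = (89.09 − 83.73) / (3286811 − 3287081) = -0.01985
Flow direction (−∇h) has components (+0.004494 E, +0.01985 N).
Azimuth = atan2(E, N) = atan2(+0.004494, +0.01985) = 12.8° ≈ 013°.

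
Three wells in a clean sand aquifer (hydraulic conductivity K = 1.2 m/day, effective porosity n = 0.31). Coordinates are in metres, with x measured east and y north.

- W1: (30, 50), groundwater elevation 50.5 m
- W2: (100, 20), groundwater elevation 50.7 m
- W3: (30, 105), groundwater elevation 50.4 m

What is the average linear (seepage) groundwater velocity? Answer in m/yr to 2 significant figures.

3.9 m/yr

Differences from W1: to W2 (Δx, Δy, Δh) = (70, -30, +0.2); to W3 = (0, 55, -0.1).
Solve a·Δx + b·Δy = Δh: det = 70·55 − 0·(-30) = 3850.
∂h/∂x = [(+0.2)·55 − (-0.1)·(-30)] / 3850 = +0.002078
∂h/∂y = [70·(-0.1) − 0·(+0.2)] / 3850 = -0.001818
|∇h| = √(0.002078² + -0.001818²) = 0.002761
Seepage velocity v = K·i/n = 1.2 × 0.002761 / 0.31 = 0.01069 m/day = 3.905 m/yr.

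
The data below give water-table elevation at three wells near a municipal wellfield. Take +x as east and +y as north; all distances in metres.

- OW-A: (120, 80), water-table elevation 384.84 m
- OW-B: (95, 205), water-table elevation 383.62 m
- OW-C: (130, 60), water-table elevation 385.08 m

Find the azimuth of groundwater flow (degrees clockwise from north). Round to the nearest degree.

318°

Differences from OW-A: to OW-B (Δx, Δy, Δh) = (-25, 125, -1.22); to OW-C = (10, -20, +0.24).
Determinant of the coordinate differences = (-25)·(-20) − 10·125 = -750.
∂h/∂x = [(-1.22)·(-20) − (+0.24)·125] / -750 = +0.007467
∂h/∂y = [(-25)·(+0.24) − 10·(-1.22)] / -750 = -0.008267
Flow direction (−∇h) has components (-0.007467 E, +0.008267 N).
Azimuth = atan2(E, N) = atan2(-0.007467, +0.008267) = 317.9° ≈ 318°.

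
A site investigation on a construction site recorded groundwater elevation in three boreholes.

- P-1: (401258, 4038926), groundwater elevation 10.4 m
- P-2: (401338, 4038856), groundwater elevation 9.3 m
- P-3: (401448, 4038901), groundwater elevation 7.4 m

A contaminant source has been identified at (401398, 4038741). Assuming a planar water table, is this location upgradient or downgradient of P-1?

Differences from P-1: to P-2 (Δx, Δy, Δh) = (80, -70, -1.1); to P-3 = (190, -25, -3.0).
Determinant of the coordinate differences = 80·(-25) − 190·(-70) = 11300.
∂h/∂x = [(-1.1)·(-25) − (-3.0)·(-70)] / 11300 = -0.01615
∂h/∂y = [80·(-3.0) − 190·(-1.1)] / 11300 = -0.002743
Head at (401398, 4038741) = 10.4 + (-0.01615)·(140) + (-0.002743)·(-185) = 8.65 m.
That is lower than the 10.4 m at P-1, so the point is downgradient.

downgradient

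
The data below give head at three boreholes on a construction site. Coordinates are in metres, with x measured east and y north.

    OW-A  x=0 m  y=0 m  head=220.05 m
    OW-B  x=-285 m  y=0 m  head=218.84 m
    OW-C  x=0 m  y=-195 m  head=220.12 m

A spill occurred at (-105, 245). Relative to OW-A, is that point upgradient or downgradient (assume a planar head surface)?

∂h/∂x = (218.84 − 220.05) / (-285 − 0) = +0.004246
∂h/∂y = (220.12 − 220.05) / (-195 − 0) = -0.0003590
Head at (-105, 245) = 220.05 + (+0.004246)·(-105) + (-0.0003590)·(245) = 219.52 m.
That is lower than the 220.05 m at OW-A, so the point is downgradient.

downgradient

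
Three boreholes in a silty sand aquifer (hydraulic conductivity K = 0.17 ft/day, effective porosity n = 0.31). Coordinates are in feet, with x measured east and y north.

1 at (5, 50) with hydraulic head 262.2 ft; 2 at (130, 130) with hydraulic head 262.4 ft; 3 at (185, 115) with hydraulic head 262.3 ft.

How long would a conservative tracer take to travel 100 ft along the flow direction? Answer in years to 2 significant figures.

Differences from 1: to 2 (Δx, Δy, Δh) = (125, 80, +0.2); to 3 = (180, 65, +0.1).
Determinant of the coordinate differences = 125·65 − 180·80 = -6275.
∂h/∂x = [(+0.2)·65 − (+0.1)·80] / -6275 = -0.0007968
∂h/∂y = [125·(+0.1) − 180·(+0.2)] / -6275 = +0.003745
|∇h| = √(-0.0007968² + 0.003745²) = 0.003829
Seepage velocity v = K·i/n = 0.17 × 0.003829 / 0.31 = 0.0021 ft/day.
t = 100 / 0.0021 = 4.762e+04 days = 130 years.

130 years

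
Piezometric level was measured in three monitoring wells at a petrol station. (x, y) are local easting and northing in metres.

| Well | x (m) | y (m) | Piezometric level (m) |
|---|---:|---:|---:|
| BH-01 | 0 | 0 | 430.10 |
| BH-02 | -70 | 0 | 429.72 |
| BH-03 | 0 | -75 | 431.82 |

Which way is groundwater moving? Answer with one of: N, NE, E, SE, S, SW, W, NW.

N

∂h/∂x = (429.72 − 430.10) / (-70 − 0) = +0.005429
∂h/∂y = (431.82 − 430.10) / (-75 − 0) = -0.02293
Flow = −∇h = (-0.005429 east, +0.02293 north), which points north.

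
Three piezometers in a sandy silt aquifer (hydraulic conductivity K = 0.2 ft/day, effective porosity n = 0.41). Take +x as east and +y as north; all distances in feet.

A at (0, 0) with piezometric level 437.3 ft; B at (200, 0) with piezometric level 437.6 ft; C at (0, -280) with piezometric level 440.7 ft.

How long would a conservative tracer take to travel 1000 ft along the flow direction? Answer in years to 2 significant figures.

460 years

∂h/∂x = (437.6 − 437.3) / (200 − 0) = +0.001500
∂h/∂y = (440.7 − 437.3) / (-280 − 0) = -0.01214
|∇h| = √(0.001500² + -0.01214²) = 0.01223
Seepage velocity v = K·i/n = 0.2 × 0.01223 / 0.41 = 0.005966 ft/day.
t = 1000 / 0.005966 = 1.676e+05 days = 459 years.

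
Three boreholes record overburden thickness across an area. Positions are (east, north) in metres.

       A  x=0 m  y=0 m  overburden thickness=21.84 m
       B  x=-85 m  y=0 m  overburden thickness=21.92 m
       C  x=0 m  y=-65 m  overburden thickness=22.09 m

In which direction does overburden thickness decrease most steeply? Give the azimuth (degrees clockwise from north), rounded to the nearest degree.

∂d/∂x = (21.92 − 21.84) / (-85 − 0) = -0.0009412
∂d/∂y = (22.09 − 21.84) / (-65 − 0) = -0.003846
Steepest decrease is along −∇f: components (+0.0009412 E, +0.003846 N).
Azimuth = atan2(+0.0009412, +0.003846) = 13.8° ≈ 014°.

014°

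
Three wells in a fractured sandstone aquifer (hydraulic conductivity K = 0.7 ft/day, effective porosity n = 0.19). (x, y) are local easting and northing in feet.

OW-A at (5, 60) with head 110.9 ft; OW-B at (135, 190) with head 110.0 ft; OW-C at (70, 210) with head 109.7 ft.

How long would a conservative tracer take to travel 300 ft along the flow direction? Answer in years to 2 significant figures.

25 years

Three-point gradient (reference OW-A): Δ to OW-B = (130, 130, -0.9), Δ to OW-C = (65, 150, -1.2).
∂h/∂x = +0.001900, ∂h/∂y = -0.008824 (det = 11050).
|∇h| = √(0.001900² + -0.008824²) = 0.009026
Seepage velocity v = K·i/n = 0.7 × 0.009026 / 0.19 = 0.03325 ft/day.
t = 300 / 0.03325 = 9023 days = 24.7 years.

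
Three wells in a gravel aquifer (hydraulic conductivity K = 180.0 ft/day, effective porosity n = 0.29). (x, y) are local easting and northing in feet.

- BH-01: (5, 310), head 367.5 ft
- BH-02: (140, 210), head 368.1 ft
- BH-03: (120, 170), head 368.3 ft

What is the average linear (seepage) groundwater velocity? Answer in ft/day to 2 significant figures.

3.3 ft/day

Three-point gradient (reference BH-01): Δ to BH-02 = (135, -100, +0.6), Δ to BH-03 = (115, -140, +0.8).
∂h/∂x = +0.0005405, ∂h/∂y = -0.005270 (det = -7400).
|∇h| = √(0.0005405² + -0.005270²) = 0.005298
Seepage velocity v = K·i/n = 180.0 × 0.005298 / 0.29 = 3.288 ft/day.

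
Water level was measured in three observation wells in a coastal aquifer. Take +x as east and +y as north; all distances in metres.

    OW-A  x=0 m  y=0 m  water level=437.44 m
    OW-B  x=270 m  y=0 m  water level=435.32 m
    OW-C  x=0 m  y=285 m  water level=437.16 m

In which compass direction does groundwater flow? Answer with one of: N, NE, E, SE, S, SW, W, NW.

∂h/∂x = (435.32 − 437.44) / (270 − 0) = -0.007852
∂h/∂y = (437.16 − 437.44) / (285 − 0) = -0.0009825
Flow = −∇h = (+0.007852 east, +0.0009825 north), which points east.

E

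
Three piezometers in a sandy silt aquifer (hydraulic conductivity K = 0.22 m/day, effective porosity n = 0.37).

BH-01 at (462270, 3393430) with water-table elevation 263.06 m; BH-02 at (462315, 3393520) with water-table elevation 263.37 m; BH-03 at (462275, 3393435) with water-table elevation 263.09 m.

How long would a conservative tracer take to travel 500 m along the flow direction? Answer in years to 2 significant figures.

Taking BH-01 as reference: BH-02−BH-01 = (45, 90, +0.31); BH-03−BH-01 = (5, 5, +0.03).
Determinant of the coordinate differences = 45·5 − 5·90 = -225.
∂h/∂x = [(+0.31)·5 − (+0.03)·90] / -225 = +0.005111
∂h/∂y = [45·(+0.03) − 5·(+0.31)] / -225 = +0.0008889
|∇h| = √(0.005111² + 0.0008889²) = 0.005188
Seepage velocity v = K·i/n = 0.22 × 0.005188 / 0.37 = 0.003085 m/day.
t = 500 / 0.003085 = 1.621e+05 days = 444 years.

440 years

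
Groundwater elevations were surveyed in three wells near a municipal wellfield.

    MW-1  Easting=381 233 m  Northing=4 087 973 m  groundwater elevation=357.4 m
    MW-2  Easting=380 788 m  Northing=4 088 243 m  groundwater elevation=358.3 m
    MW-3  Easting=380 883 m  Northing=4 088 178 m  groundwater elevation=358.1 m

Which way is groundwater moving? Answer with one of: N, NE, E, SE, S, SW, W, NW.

Taking MW-1 as reference: MW-2−MW-1 = (-445, 270, +0.9); MW-3−MW-1 = (-350, 205, +0.7).
Solve a·Δx + b·Δy = Δh: det = (-445)·205 − (-350)·270 = 3275.
∂h/∂x = [(+0.9)·205 − (+0.7)·270] / 3275 = -0.001374
∂h/∂y = [(-445)·(+0.7) − (-350)·(+0.9)] / 3275 = +0.001069
Flow = −∇h = (+0.001374 east, -0.001069 north), which points southeast.

SE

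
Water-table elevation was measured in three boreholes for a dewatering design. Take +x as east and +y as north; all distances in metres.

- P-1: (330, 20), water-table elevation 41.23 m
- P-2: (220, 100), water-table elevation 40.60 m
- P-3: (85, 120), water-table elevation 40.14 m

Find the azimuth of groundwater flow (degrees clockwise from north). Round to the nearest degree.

Differences from P-1: to P-2 (Δx, Δy, Δh) = (-110, 80, -0.63); to P-3 = (-245, 100, -1.09).
Solve a·Δx + b·Δy = Δh: det = (-110)·100 − (-245)·80 = 8600.
∂h/∂x = [(-0.63)·100 − (-1.09)·80] / 8600 = +0.002814
∂h/∂y = [(-110)·(-1.09) − (-245)·(-0.63)] / 8600 = -0.004006
Flow direction (−∇h) has components (-0.002814 E, +0.004006 N).
Azimuth = atan2(E, N) = atan2(-0.002814, +0.004006) = 324.9° ≈ 325°.

325°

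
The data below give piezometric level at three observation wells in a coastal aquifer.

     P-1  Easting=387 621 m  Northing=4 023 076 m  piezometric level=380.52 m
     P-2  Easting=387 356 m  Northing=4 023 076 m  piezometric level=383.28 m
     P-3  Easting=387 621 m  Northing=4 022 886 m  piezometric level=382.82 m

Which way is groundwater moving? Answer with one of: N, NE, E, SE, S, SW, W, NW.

NE

∂h/∂x = (383.28 − 380.52) / (387356 − 387621) = -0.01042
∂h/∂y = (382.82 − 380.52) / (4022886 − 4023076) = -0.01211
Flow = −∇h = (+0.01042 east, +0.01211 north), which points northeast.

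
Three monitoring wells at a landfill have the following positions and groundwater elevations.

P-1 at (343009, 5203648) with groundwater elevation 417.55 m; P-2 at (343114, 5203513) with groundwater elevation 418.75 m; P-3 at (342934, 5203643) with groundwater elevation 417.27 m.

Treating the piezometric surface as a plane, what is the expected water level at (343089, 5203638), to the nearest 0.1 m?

417.9 m

Taking P-1 as reference: P-2−P-1 = (105, -135, +1.20); P-3−P-1 = (-75, -5, -0.28).
Solve a·Δx + b·Δy = Δh: det = 105·(-5) − (-75)·(-135) = -10650.
∂h/∂x = [(+1.20)·(-5) − (-0.28)·(-135)] / -10650 = +0.004113
∂h/∂y = [105·(-0.28) − (-75)·(+1.20)] / -10650 = -0.005690
h(343089, 5203638) = 417.55 + (+0.004113)·(80) + (-0.005690)·(-10) = 417.55 +0.329 +0.057 = 417.936 m.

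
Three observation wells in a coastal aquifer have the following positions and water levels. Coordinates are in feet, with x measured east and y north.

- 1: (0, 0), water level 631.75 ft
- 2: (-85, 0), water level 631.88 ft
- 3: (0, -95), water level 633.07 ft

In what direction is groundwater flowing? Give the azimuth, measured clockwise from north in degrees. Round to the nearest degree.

∂h/∂x = (631.88 − 631.75) / (-85 − 0) = -0.001529
∂h/∂y = (633.07 − 631.75) / (-95 − 0) = -0.01389
Flow direction (−∇h) has components (+0.001529 E, +0.01389 N).
Azimuth = atan2(E, N) = atan2(+0.001529, +0.01389) = 6.3° ≈ 006°.

006°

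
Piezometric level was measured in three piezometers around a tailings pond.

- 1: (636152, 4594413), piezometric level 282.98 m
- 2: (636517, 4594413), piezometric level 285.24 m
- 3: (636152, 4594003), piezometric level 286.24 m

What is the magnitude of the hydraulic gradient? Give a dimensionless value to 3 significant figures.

∂h/∂x = (285.24 − 282.98) / (636517 − 636152) = +0.006192
∂h/∂y = (286.24 − 282.98) / (4594003 − 4594413) = -0.007951
|∇h| = √(0.006192² + -0.007951²) = 0.01008

0.0101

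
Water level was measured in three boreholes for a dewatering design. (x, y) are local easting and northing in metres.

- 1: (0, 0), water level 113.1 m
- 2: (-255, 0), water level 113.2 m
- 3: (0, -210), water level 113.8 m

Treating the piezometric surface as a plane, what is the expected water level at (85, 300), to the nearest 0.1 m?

∂h/∂x = (113.2 − 113.1) / (-255 − 0) = -0.0003922
∂h/∂y = (113.8 − 113.1) / (-210 − 0) = -0.003333
h(85, 300) = 113.1 + (-0.0003922)·(85) + (-0.003333)·(300) = 113.1 -0.033 -1.000 = 112.067 m.

112.1 m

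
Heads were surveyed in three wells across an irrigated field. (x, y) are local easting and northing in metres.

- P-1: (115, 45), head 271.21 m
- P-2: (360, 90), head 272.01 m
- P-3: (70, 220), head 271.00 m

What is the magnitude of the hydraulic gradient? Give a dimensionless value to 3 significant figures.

0.00335

Differences from P-1: to P-2 (Δx, Δy, Δh) = (245, 45, +0.80); to P-3 = (-45, 175, -0.21).
Determinant of the coordinate differences = 245·175 − (-45)·45 = 44900.
∂h/∂x = [(+0.80)·175 − (-0.21)·45] / 44900 = +0.003329
∂h/∂y = [245·(-0.21) − (-45)·(+0.80)] / 44900 = -0.0003441
|∇h| = √(0.003329² + -0.0003441²) = 0.003347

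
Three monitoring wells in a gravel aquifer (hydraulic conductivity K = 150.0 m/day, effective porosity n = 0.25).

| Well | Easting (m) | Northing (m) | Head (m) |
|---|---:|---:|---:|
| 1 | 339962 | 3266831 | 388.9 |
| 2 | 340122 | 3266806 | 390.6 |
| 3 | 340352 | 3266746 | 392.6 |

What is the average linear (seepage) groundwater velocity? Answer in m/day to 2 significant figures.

14 m/day

Differences from 1: to 2 (Δx, Δy, Δh) = (160, -25, +1.7); to 3 = (390, -85, +3.7).
Solve a·Δx + b·Δy = Δh: det = 160·(-85) − 390·(-25) = -3850.
∂h/∂x = [(+1.7)·(-85) − (+3.7)·(-25)] / -3850 = +0.01351
∂h/∂y = [160·(+3.7) − 390·(+1.7)] / -3850 = +0.01844
|∇h| = √(0.01351² + 0.01844²) = 0.02286
Seepage velocity v = K·i/n = 150.0 × 0.02286 / 0.25 = 13.72 m/day.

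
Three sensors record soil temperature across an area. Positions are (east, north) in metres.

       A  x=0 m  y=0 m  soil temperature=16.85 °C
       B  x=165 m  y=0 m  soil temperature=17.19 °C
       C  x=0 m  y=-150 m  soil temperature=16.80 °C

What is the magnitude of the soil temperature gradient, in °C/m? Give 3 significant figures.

∂T/∂x = (17.19 − 16.85) / (165 − 0) = +0.002061
∂T/∂y = (16.80 − 16.85) / (-150 − 0) = +0.0003333
|∇f| = √(0.002061² + 0.0003333²) = 0.002088 °C/m

0.00209 °C/m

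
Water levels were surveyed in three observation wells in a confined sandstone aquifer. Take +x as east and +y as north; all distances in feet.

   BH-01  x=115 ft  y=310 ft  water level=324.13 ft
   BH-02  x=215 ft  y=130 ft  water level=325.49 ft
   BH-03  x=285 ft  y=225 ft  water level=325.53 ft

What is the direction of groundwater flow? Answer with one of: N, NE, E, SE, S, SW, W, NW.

NW

Differences from BH-01: to BH-02 (Δx, Δy, Δh) = (100, -180, +1.36); to BH-03 = (170, -85, +1.40).
Determinant of the coordinate differences = 100·(-85) − 170·(-180) = 22100.
∂h/∂x = [(+1.36)·(-85) − (+1.40)·(-180)] / 22100 = +0.006172
∂h/∂y = [100·(+1.40) − 170·(+1.36)] / 22100 = -0.004127
Flow = −∇h = (-0.006172 east, +0.004127 north), which points northwest.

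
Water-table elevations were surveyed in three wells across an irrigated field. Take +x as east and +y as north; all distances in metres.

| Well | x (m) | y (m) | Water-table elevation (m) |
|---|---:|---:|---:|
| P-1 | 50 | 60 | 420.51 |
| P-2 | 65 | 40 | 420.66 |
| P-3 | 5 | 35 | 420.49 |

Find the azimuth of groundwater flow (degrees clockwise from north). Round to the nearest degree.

With h = a·x + b·y + c and P-1 as origin, the differences give:
  15·a + (-20)·b = +0.15
  (-45)·a + (-25)·b = -0.02
Eliminate b (×(-25) and ×(-20), subtract): -1275·a = -4.150 → a = ∂h/∂x = +0.003255
Back-substitute: b = ∂h/∂y = -0.005059.
Flow direction (−∇h) has components (-0.003255 E, +0.005059 N).
Azimuth = atan2(E, N) = atan2(-0.003255, +0.005059) = 327.2° ≈ 327°.

327°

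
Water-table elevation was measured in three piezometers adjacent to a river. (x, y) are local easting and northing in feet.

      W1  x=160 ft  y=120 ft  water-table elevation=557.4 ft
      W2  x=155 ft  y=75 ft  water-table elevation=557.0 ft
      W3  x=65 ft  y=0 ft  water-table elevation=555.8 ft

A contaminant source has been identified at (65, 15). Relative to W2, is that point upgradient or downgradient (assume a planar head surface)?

downgradient

Three-point gradient (reference W1): Δ to W2 = (-5, -45, -0.4), Δ to W3 = (-95, -120, -1.6).
∂h/∂x = +0.006531, ∂h/∂y = +0.008163 (det = -3675).
Head at (65, 15) = 557.4 + (+0.006531)·(-95) + (+0.008163)·(-105) = 555.92 ft.
That is lower than the 557.0 ft at W2, so the point is downgradient.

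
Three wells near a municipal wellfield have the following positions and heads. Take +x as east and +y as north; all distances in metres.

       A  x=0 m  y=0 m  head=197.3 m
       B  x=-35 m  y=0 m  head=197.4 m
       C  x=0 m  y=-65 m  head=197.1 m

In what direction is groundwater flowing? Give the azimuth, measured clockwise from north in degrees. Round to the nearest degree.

∂h/∂x = (197.4 − 197.3) / (-35 − 0) = -0.002857
∂h/∂y = (197.1 − 197.3) / (-65 − 0) = +0.003077
Flow direction (−∇h) has components (+0.002857 E, -0.003077 N).
Azimuth = atan2(E, N) = atan2(+0.002857, -0.003077) = 137.1° ≈ 137°.

137°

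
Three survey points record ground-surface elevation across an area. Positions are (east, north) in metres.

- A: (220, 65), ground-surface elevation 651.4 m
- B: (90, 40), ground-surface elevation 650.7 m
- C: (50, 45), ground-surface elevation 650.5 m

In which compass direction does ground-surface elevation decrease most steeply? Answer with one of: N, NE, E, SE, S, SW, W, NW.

W

Taking A as reference: B−A = (-130, -25, -0.7); C−A = (-170, -20, -0.9).
Solve a·Δx + b·Δy = Δz: det = (-130)·(-20) − (-170)·(-25) = -1650.
∂z/∂x = [(-0.7)·(-20) − (-0.9)·(-25)] / -1650 = +0.005152
∂z/∂y = [(-130)·(-0.9) − (-170)·(-0.7)] / -1650 = +0.001212
Steepest decrease is along −∇f = (-0.005152 E, -0.001212 N) → west.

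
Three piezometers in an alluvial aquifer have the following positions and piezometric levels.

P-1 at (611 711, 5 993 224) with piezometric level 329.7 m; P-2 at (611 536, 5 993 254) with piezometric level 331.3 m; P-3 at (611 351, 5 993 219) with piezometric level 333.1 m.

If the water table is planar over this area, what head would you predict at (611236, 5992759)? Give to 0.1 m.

Taking P-1 as reference: P-2−P-1 = (-175, 30, +1.6); P-3−P-1 = (-360, -5, +3.4).
Determinant of the coordinate differences = (-175)·(-5) − (-360)·30 = 11675.
∂h/∂x = [(+1.6)·(-5) − (+3.4)·30] / 11675 = -0.009422
∂h/∂y = [(-175)·(+3.4) − (-360)·(+1.6)] / 11675 = -0.001627
h(611236, 5992759) = 329.7 + (-0.009422)·(-475) + (-0.001627)·(-465) = 329.7 +4.475 +0.757 = 334.932 m.

334.9 m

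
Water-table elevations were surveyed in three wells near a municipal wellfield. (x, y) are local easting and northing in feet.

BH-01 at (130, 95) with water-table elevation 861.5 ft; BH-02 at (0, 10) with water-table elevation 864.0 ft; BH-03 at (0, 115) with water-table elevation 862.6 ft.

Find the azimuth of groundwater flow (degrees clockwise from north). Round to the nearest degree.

Taking BH-01 as reference: BH-02−BH-01 = (-130, -85, +2.5); BH-03−BH-01 = (-130, 20, +1.1).
Solve a·Δx + b·Δy = Δh: det = (-130)·20 − (-130)·(-85) = -13650.
∂h/∂x = [(+2.5)·20 − (+1.1)·(-85)] / -13650 = -0.01051
∂h/∂y = [(-130)·(+1.1) − (-130)·(+2.5)] / -13650 = -0.01333
Flow direction (−∇h) has components (+0.01051 E, +0.01333 N).
Azimuth = atan2(E, N) = atan2(+0.01051, +0.01333) = 38.3° ≈ 038°.

038°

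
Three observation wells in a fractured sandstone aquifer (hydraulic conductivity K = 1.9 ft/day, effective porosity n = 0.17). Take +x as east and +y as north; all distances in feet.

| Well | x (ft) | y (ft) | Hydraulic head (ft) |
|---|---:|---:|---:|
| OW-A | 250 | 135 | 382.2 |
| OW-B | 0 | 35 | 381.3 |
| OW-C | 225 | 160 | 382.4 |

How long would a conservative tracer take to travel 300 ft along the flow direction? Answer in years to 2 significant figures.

Three-point gradient (reference OW-A): Δ to OW-B = (-250, -100, -0.9), Δ to OW-C = (-25, 25, +0.2).
∂h/∂x = +0.0002857, ∂h/∂y = +0.008286 (det = -8750).
|∇h| = √(0.0002857² + 0.008286²) = 0.008291
Seepage velocity v = K·i/n = 1.9 × 0.008291 / 0.17 = 0.09266 ft/day.
t = 300 / 0.09266 = 3238 days = 8.87 years.

8.9 years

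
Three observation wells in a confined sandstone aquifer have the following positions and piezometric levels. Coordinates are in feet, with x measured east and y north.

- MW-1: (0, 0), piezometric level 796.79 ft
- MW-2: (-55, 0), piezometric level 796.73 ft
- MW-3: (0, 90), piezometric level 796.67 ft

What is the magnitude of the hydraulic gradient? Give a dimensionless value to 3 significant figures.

0.00172

∂h/∂x = (796.73 − 796.79) / (-55 − 0) = +0.001091
∂h/∂y = (796.67 − 796.79) / (90 − 0) = -0.001333
|∇h| = √(0.001091² + -0.001333²) = 0.001723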